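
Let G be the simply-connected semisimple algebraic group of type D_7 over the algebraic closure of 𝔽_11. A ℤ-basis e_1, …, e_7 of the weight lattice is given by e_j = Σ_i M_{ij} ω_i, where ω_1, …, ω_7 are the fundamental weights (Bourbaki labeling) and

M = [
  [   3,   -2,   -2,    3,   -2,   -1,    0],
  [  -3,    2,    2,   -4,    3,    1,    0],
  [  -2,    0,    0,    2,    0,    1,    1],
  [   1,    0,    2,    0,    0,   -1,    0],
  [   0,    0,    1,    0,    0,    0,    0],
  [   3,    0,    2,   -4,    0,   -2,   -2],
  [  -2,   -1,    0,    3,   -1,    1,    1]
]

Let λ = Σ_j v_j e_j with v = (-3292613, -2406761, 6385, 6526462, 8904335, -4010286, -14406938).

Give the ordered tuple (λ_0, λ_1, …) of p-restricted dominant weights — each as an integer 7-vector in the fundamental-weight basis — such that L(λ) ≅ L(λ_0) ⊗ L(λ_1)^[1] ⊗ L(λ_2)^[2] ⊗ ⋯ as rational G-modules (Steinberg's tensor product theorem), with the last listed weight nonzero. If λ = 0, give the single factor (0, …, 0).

((3, 0, 3, 10, 5, 9, 5), (5, 4, 3, 7, 8, 6, 0), (9, 7, 3, 8, 8, 8, 0), (0, 3, 4, 9, 4, 10, 4), (4, 4, 6, 5, 0, 3, 8), (4, 10, 7, 4, 0, 5, 7))

Compute c_i = Σ_j M_{ij} v_j with v = (-3292613, -2406761, 6385, 6526462, 8904335, -4010286, -14406938):
  c_1 = 3*-3292613 + -2*-2406761 + -2*6385 + 3*6526462 + -2*8904335 + -1*-4010286 + 0*-14406938 = 703915
  c_2 = -3*-3292613 + 2*-2406761 + 2*6385 + -4*6526462 + 3*8904335 + 1*-4010286 + 0*-14406938 = 1673958
  c_3 = -2*-3292613 + 0*-2406761 + 0*6385 + 2*6526462 + 0*8904335 + 1*-4010286 + 1*-14406938 = 1220926
  c_4 = 1*-3292613 + 0*-2406761 + 2*6385 + 0*6526462 + 0*8904335 + -1*-4010286 + 0*-14406938 = 730443
  c_5 = 0*-3292613 + 0*-2406761 + 1*6385 + 0*6526462 + 0*8904335 + 0*-4010286 + 0*-14406938 = 6385
  c_6 = 3*-3292613 + 0*-2406761 + 2*6385 + -4*6526462 + 0*8904335 + -2*-4010286 + -2*-14406938 = 863531
  c_7 = -2*-3292613 + -1*-2406761 + 0*6385 + 3*6526462 + -1*8904335 + 1*-4010286 + 1*-14406938 = 1249814
p = 11; digits c_i = Σ_j d_{ij}·11^j, 0 ≤ d_{ij} < 11:
  c_1 = 703915 = 3·11^0 + 5·11^1 + 9·11^2 + 0·11^3 + 4·11^4 + 4·11^5
  c_2 = 1673958 = 0·11^0 + 4·11^1 + 7·11^2 + 3·11^3 + 4·11^4 + 10·11^5
  c_3 = 1220926 = 3·11^0 + 3·11^1 + 3·11^2 + 4·11^3 + 6·11^4 + 7·11^5
  c_4 = 730443 = 10·11^0 + 7·11^1 + 8·11^2 + 9·11^3 + 5·11^4 + 4·11^5
  c_5 = 6385 = 5·11^0 + 8·11^1 + 8·11^2 + 4·11^3
  c_6 = 863531 = 9·11^0 + 6·11^1 + 8·11^2 + 10·11^3 + 3·11^4 + 5·11^5
  c_7 = 1249814 = 5·11^0 + 0·11^1 + 0·11^2 + 4·11^3 + 8·11^4 + 7·11^5
λ_0 = (3, 0, 3, 10, 5, 9, 5)
λ_1 = (5, 4, 3, 7, 8, 6, 0)
λ_2 = (9, 7, 3, 8, 8, 8, 0)
λ_3 = (0, 3, 4, 9, 4, 10, 4)
λ_4 = (4, 4, 6, 5, 0, 3, 8)
λ_5 = (4, 10, 7, 4, 0, 5, 7)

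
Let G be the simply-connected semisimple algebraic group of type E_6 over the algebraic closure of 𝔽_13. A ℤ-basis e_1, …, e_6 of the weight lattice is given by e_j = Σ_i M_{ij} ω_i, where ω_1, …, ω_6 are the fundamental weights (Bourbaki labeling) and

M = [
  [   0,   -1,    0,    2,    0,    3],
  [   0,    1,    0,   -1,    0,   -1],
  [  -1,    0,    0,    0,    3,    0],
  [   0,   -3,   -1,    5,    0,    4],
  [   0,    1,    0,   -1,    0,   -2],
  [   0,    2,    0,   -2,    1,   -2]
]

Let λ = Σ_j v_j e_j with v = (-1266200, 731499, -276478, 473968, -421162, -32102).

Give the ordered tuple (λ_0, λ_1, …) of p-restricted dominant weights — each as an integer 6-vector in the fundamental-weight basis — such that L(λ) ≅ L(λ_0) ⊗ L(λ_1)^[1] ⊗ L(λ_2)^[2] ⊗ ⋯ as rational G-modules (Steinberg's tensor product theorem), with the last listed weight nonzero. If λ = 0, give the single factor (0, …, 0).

In the fundamental-weight basis, λ has coordinates c = M·v (v = (-1266200, 731499, -276478, 473968, -421162, -32102)):
  c_1 = (0)·(-1266200) + (-1)·(731499) + (0)·(-276478) + (2)·(473968) + (0)·(-421162) + (3)·(-32102) = 120131
  c_2 = (0)·(-1266200) + (1)·(731499) + (0)·(-276478) + (-1)·(473968) + (0)·(-421162) + (-1)·(-32102) = 289633
  c_3 = (-1)·(-1266200) + (0)·(731499) + (0)·(-276478) + (0)·(473968) + (3)·(-421162) + (0)·(-32102) = 2714
  c_4 = (0)·(-1266200) + (-3)·(731499) + (-1)·(-276478) + (5)·(473968) + (0)·(-421162) + (4)·(-32102) = 323413
  c_5 = (0)·(-1266200) + (1)·(731499) + (0)·(-276478) + (-1)·(473968) + (0)·(-421162) + (-2)·(-32102) = 321735
  c_6 = (0)·(-1266200) + (2)·(731499) + (0)·(-276478) + (-2)·(473968) + (1)·(-421162) + (-2)·(-32102) = 158104
Base-13 expansion of each c_i:
  c_1 = 120131 = 11·13^0 + 10·13^1 + 8·13^2 + 2·13^3 + 4·13^4
  c_2 = 289633 = 6·13^0 + 10·13^1 + 10·13^2 + 1·13^3 + 10·13^4
  c_3 = 2714 = 10·13^0 + 0·13^1 + 3·13^2 + 1·13^3
  c_4 = 323413 = 12·13^0 + 8·13^1 + 2·13^2 + 4·13^3 + 11·13^4
  c_5 = 321735 = 11·13^0 + 9·13^1 + 5·13^2 + 3·13^3 + 11·13^4
  c_6 = 158104 = 11·13^0 + 6·13^1 + 12·13^2 + 6·13^3 + 5·13^4
p-restricted factor λ_0 = (11, 6, 10, 12, 11, 11)
p-restricted factor λ_1 = (10, 10, 0, 8, 9, 6)
p-restricted factor λ_2 = (8, 10, 3, 2, 5, 12)
p-restricted factor λ_3 = (2, 1, 1, 4, 3, 6)
p-restricted factor λ_4 = (4, 10, 0, 11, 11, 5)

((11, 6, 10, 12, 11, 11), (10, 10, 0, 8, 9, 6), (8, 10, 3, 2, 5, 12), (2, 1, 1, 4, 3, 6), (4, 10, 0, 11, 11, 5))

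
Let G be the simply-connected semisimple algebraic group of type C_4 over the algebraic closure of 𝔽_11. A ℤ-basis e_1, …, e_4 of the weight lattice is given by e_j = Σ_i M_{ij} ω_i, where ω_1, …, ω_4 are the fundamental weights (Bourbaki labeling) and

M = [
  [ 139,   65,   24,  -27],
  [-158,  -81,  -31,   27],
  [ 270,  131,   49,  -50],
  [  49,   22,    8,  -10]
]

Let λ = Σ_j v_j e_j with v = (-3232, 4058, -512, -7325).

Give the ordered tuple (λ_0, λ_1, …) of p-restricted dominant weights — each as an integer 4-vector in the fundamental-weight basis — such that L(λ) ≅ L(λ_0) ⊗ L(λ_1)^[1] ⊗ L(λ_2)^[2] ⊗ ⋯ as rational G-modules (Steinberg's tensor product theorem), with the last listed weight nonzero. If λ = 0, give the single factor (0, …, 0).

Converting to the ω-basis (c_i = row i of M dotted with v = (-3232, 4058, -512, -7325)):
  c_1 = 139*-3232 + 65*4058 + 24*-512 + -27*-7325 = 9
  c_2 = -158*-3232 + -81*4058 + -31*-512 + 27*-7325 = 55
  c_3 = 270*-3232 + 131*4058 + 49*-512 + -50*-7325 = 120
  c_4 = 49*-3232 + 22*4058 + 8*-512 + -10*-7325 = 62
Base-11 expansion of each c_i:
  c_1 = 9 = 9·11^0
  c_2 = 55 = 0·11^0 + 5·11^1
  c_3 = 120 = 10·11^0 + 10·11^1
  c_4 = 62 = 7·11^0 + 5·11^1
λ_0 = (9, 0, 10, 7)
λ_1 = (0, 5, 10, 5)

((9, 0, 10, 7), (0, 5, 10, 5))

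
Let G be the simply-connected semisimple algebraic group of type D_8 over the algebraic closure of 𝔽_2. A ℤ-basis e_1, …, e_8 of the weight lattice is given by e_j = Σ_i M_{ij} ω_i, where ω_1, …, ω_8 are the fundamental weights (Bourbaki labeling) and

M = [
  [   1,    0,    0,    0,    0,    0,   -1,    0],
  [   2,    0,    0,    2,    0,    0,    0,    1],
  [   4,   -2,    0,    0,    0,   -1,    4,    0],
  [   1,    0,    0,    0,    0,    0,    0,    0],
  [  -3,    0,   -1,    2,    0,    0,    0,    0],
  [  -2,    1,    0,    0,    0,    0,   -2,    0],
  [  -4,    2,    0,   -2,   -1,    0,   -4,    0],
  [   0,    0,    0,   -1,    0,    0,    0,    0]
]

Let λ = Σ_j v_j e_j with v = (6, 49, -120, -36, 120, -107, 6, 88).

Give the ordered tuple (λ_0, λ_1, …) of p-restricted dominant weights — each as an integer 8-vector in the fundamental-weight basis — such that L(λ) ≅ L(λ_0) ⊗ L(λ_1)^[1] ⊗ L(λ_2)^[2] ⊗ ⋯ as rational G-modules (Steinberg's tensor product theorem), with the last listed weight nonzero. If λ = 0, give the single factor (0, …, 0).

Change of basis e → ω: c = M·v where v = (6, 49, -120, -36, 120, -107, 6, 88):
  c_1 = 1·6 + 0·49 + (0)·(-120) + (0)·(-36) + 0·120 + (0)·(-107) + (-1)·(6) + 0·88 = 0
  c_2 = 2·6 + 0·49 + (0)·(-120) + (2)·(-36) + 0·120 + (0)·(-107) + 0·6 + 1·88 = 28
  c_3 = 4·6 + (-2)·(49) + (0)·(-120) + (0)·(-36) + 0·120 + (-1)·(-107) + 4·6 + 0·88 = 57
  c_4 = 1·6 + 0·49 + (0)·(-120) + (0)·(-36) + 0·120 + (0)·(-107) + 0·6 + 0·88 = 6
  c_5 = (-3)·(6) + 0·49 + (-1)·(-120) + (2)·(-36) + 0·120 + (0)·(-107) + 0·6 + 0·88 = 30
  c_6 = (-2)·(6) + 1·49 + (0)·(-120) + (0)·(-36) + 0·120 + (0)·(-107) + (-2)·(6) + 0·88 = 25
  c_7 = (-4)·(6) + 2·49 + (0)·(-120) + (-2)·(-36) + (-1)·(120) + (0)·(-107) + (-4)·(6) + 0·88 = 2
  c_8 = 0·6 + 0·49 + (0)·(-120) + (-1)·(-36) + 0·120 + (0)·(-107) + 0·6 + 0·88 = 36
p = 2; digits c_i = Σ_j d_{ij}·2^j, 0 ≤ d_{ij} < 2:
  c_1 = 0
  c_2 = 28 = 0·2^0 + 0·2^1 + 1·2^2 + 1·2^3 + 1·2^4
  c_3 = 57 = 1·2^0 + 0·2^1 + 0·2^2 + 1·2^3 + 1·2^4 + 1·2^5
  c_4 = 6 = 0·2^0 + 1·2^1 + 1·2^2
  c_5 = 30 = 0·2^0 + 1·2^1 + 1·2^2 + 1·2^3 + 1·2^4
  c_6 = 25 = 1·2^0 + 0·2^1 + 0·2^2 + 1·2^3 + 1·2^4
  c_7 = 2 = 0·2^0 + 1·2^1
  c_8 = 36 = 0·2^0 + 0·2^1 + 1·2^2 + 0·2^3 + 0·2^4 + 1·2^5
λ_0 = (0, 0, 1, 0, 0, 1, 0, 0)
λ_1 = (0, 0, 0, 1, 1, 0, 1, 0)
λ_2 = (0, 1, 0, 1, 1, 0, 0, 1)
λ_3 = (0, 1, 1, 0, 1, 1, 0, 0)
λ_4 = (0, 1, 1, 0, 1, 1, 0, 0)
λ_5 = (0, 0, 1, 0, 0, 0, 0, 1)

((0, 0, 1, 0, 0, 1, 0, 0), (0, 0, 0, 1, 1, 0, 1, 0), (0, 1, 0, 1, 1, 0, 0, 1), (0, 1, 1, 0, 1, 1, 0, 0), (0, 1, 1, 0, 1, 1, 0, 0), (0, 0, 1, 0, 0, 0, 0, 1))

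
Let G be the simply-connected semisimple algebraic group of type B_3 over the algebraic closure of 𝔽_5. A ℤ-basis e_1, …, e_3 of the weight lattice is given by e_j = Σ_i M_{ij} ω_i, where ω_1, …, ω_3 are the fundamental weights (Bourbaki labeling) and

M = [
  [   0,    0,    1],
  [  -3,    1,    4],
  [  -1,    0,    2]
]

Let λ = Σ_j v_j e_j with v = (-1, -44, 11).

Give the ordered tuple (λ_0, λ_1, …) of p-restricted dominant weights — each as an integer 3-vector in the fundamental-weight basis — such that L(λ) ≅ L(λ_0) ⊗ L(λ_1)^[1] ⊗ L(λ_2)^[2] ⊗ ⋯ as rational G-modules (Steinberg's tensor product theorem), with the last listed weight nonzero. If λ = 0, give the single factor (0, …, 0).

((1, 3, 3), (2, 0, 4))

Change of basis e → ω: c = M·v where v = (-1, -44, 11):
  c_1 = (0)·(-1) + (0)·(-44) + (1)·(11) = 11
  c_2 = (-3)·(-1) + (1)·(-44) + (4)·(11) = 3
  c_3 = (-1)·(-1) + (0)·(-44) + (2)·(11) = 23
Writing each c_i in base p = 5:
  c_1 = 11 = 1·5^0 + 2·5^1
  c_2 = 3 = 3·5^0
  c_3 = 23 = 3·5^0 + 4·5^1
p-restricted factor λ_0 = (1, 3, 3)
p-restricted factor λ_1 = (2, 0, 4)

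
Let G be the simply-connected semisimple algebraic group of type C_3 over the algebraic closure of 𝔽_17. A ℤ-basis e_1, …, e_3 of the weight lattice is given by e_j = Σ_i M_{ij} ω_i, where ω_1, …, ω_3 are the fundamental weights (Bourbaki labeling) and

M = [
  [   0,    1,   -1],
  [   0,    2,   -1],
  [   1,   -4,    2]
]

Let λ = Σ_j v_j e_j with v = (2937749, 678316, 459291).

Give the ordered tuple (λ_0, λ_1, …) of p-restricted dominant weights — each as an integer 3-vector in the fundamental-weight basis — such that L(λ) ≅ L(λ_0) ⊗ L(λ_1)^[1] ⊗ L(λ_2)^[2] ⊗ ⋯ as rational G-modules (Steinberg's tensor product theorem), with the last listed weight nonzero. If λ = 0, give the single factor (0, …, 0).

((14, 13, 4), (14, 16, 4), (9, 10, 11), (10, 12, 11), (2, 10, 13))

Converting to the ω-basis (c_i = row i of M dotted with v = (2937749, 678316, 459291)):
  c_1 = 0*2937749 + 1*678316 + -1*459291 = 219025
  c_2 = 0*2937749 + 2*678316 + -1*459291 = 897341
  c_3 = 1*2937749 + -4*678316 + 2*459291 = 1143067
Expand coordinatewise in base 17:
  c_1 = 219025 = 14·17^0 + 14·17^1 + 9·17^2 + 10·17^3 + 2·17^4
  c_2 = 897341 = 13·17^0 + 16·17^1 + 10·17^2 + 12·17^3 + 10·17^4
  c_3 = 1143067 = 4·17^0 + 4·17^1 + 11·17^2 + 11·17^3 + 13·17^4
Factor λ_0 = (14, 13, 4)
Factor λ_1 = (14, 16, 4)
Factor λ_2 = (9, 10, 11)
Factor λ_3 = (10, 12, 11)
Factor λ_4 = (2, 10, 13)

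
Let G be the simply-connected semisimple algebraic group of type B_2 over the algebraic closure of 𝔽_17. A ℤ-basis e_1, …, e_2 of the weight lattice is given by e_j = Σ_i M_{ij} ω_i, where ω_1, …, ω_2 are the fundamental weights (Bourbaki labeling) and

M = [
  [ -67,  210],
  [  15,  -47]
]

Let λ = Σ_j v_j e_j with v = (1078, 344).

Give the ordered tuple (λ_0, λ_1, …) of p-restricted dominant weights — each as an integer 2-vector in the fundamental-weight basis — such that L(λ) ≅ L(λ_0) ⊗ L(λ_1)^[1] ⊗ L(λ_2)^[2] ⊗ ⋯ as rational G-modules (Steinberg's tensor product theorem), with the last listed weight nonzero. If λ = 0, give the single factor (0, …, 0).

Compute c_i = Σ_j M_{ij} v_j with v = (1078, 344):
  c_1 = (-67)·(1078) + (210)·(344) = 14
  c_2 = (15)·(1078) + (-47)·(344) = 2
Base-17 expansion of each c_i:
  c_1 = 14 = 14·17^0
  c_2 = 2 = 2·17^0
Factor λ_0 = (14, 2)

((14, 2),)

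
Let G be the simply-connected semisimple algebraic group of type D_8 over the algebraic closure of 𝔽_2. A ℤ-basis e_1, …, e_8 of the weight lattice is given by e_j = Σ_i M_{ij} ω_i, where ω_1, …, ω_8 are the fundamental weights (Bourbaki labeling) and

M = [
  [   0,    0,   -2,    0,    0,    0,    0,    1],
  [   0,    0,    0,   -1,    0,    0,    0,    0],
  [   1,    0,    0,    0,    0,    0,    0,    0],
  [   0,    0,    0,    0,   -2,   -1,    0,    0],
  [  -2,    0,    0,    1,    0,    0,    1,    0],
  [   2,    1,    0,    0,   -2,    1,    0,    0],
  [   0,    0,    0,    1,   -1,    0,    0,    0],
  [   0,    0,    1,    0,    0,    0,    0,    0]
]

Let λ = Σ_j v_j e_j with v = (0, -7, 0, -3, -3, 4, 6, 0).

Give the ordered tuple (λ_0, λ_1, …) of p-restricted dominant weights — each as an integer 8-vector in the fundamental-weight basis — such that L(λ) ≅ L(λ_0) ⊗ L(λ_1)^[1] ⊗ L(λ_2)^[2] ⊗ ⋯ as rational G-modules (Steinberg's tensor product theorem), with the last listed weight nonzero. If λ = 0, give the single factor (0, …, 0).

Compute c_i = Σ_j M_{ij} v_j with v = (0, -7, 0, -3, -3, 4, 6, 0):
  c_1 = 0·0 + (0)·(-7) + (-2)·(0) + (0)·(-3) + (0)·(-3) + 0·4 + 0·6 + 1·0 = 0
  c_2 = 0·0 + (0)·(-7) + 0·0 + (-1)·(-3) + (0)·(-3) + 0·4 + 0·6 + 0·0 = 3
  c_3 = 1·0 + (0)·(-7) + 0·0 + (0)·(-3) + (0)·(-3) + 0·4 + 0·6 + 0·0 = 0
  c_4 = 0·0 + (0)·(-7) + 0·0 + (0)·(-3) + (-2)·(-3) + (-1)·(4) + 0·6 + 0·0 = 2
  c_5 = (-2)·(0) + (0)·(-7) + 0·0 + (1)·(-3) + (0)·(-3) + 0·4 + 1·6 + 0·0 = 3
  c_6 = 2·0 + (1)·(-7) + 0·0 + (0)·(-3) + (-2)·(-3) + 1·4 + 0·6 + 0·0 = 3
  c_7 = 0·0 + (0)·(-7) + 0·0 + (1)·(-3) + (-1)·(-3) + 0·4 + 0·6 + 0·0 = 0
  c_8 = 0·0 + (0)·(-7) + 1·0 + (0)·(-3) + (0)·(-3) + 0·4 + 0·6 + 0·0 = 0
p = 2; digits c_i = Σ_j d_{ij}·2^j, 0 ≤ d_{ij} < 2:
  c_1 = 0
  c_2 = 3 = 1·2^0 + 1·2^1
  c_3 = 0
  c_4 = 2 = 0·2^0 + 1·2^1
  c_5 = 3 = 1·2^0 + 1·2^1
  c_6 = 3 = 1·2^0 + 1·2^1
  c_7 = 0
  c_8 = 0
Factor λ_0 = (0, 1, 0, 0, 1, 1, 0, 0)
Factor λ_1 = (0, 1, 0, 1, 1, 1, 0, 0)

((0, 1, 0, 0, 1, 1, 0, 0), (0, 1, 0, 1, 1, 1, 0, 0))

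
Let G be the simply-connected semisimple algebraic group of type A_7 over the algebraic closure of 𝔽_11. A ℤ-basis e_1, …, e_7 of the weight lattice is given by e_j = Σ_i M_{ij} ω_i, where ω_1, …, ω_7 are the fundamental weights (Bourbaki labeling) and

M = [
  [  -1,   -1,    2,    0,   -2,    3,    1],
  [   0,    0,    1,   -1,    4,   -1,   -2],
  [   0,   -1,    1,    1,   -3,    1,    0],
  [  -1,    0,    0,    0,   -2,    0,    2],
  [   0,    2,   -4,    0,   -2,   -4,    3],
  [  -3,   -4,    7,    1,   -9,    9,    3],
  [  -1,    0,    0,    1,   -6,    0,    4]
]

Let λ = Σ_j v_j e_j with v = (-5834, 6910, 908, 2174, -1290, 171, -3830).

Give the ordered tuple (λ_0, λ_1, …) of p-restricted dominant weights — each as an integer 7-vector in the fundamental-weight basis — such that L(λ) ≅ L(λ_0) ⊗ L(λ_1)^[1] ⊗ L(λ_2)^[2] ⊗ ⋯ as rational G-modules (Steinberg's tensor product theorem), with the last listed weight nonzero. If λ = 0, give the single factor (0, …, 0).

((3, 7, 4, 6, 0, 7, 10), (0, 8, 8, 2, 10, 4, 5), (0, 8, 1, 6, 4, 0, 3))

Compute c_i = Σ_j M_{ij} v_j with v = (-5834, 6910, 908, 2174, -1290, 171, -3830):
  c_1 = (-1)·(-5834) + (-1)·(6910) + (2)·(908) + (0)·(2174) + (-2)·(-1290) + (3)·(171) + (1)·(-3830) = 3
  c_2 = (0)·(-5834) + (0)·(6910) + (1)·(908) + (-1)·(2174) + (4)·(-1290) + (-1)·(171) + (-2)·(-3830) = 1063
  c_3 = (0)·(-5834) + (-1)·(6910) + (1)·(908) + (1)·(2174) + (-3)·(-1290) + (1)·(171) + (0)·(-3830) = 213
  c_4 = (-1)·(-5834) + (0)·(6910) + (0)·(908) + (0)·(2174) + (-2)·(-1290) + (0)·(171) + (2)·(-3830) = 754
  c_5 = (0)·(-5834) + (2)·(6910) + (-4)·(908) + (0)·(2174) + (-2)·(-1290) + (-4)·(171) + (3)·(-3830) = 594
  c_6 = (-3)·(-5834) + (-4)·(6910) + (7)·(908) + (1)·(2174) + (-9)·(-1290) + (9)·(171) + (3)·(-3830) = 51
  c_7 = (-1)·(-5834) + (0)·(6910) + (0)·(908) + (1)·(2174) + (-6)·(-1290) + (0)·(171) + (4)·(-3830) = 428
Base-11 expansion of each c_i:
  c_1 = 3 = 3·11^0
  c_2 = 1063 = 7·11^0 + 8·11^1 + 8·11^2
  c_3 = 213 = 4·11^0 + 8·11^1 + 1·11^2
  c_4 = 754 = 6·11^0 + 2·11^1 + 6·11^2
  c_5 = 594 = 0·11^0 + 10·11^1 + 4·11^2
  c_6 = 51 = 7·11^0 + 4·11^1
  c_7 = 428 = 10·11^0 + 5·11^1 + 3·11^2
λ_0 = (3, 7, 4, 6, 0, 7, 10)
λ_1 = (0, 8, 8, 2, 10, 4, 5)
λ_2 = (0, 8, 1, 6, 4, 0, 3)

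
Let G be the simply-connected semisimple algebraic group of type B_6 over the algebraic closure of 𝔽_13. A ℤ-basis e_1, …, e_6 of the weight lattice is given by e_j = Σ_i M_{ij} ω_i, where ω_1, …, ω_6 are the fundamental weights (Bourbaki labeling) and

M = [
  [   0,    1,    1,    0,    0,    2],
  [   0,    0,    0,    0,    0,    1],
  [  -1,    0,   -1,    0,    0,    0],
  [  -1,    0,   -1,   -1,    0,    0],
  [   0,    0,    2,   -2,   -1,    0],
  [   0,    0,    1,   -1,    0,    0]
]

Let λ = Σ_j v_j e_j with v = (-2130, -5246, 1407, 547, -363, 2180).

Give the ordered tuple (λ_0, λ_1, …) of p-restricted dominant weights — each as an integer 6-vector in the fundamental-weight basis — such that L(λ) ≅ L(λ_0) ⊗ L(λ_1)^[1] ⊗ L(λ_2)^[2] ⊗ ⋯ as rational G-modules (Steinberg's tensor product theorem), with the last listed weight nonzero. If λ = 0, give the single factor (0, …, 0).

Change of basis e → ω: c = M·v where v = (-2130, -5246, 1407, 547, -363, 2180):
  c_1 = 0*-2130 + 1*-5246 + 1*1407 + 0*547 + 0*-363 + 2*2180 = 521
  c_2 = 0*-2130 + 0*-5246 + 0*1407 + 0*547 + 0*-363 + 1*2180 = 2180
  c_3 = -1*-2130 + 0*-5246 + -1*1407 + 0*547 + 0*-363 + 0*2180 = 723
  c_4 = -1*-2130 + 0*-5246 + -1*1407 + -1*547 + 0*-363 + 0*2180 = 176
  c_5 = 0*-2130 + 0*-5246 + 2*1407 + -2*547 + -1*-363 + 0*2180 = 2083
  c_6 = 0*-2130 + 0*-5246 + 1*1407 + -1*547 + 0*-363 + 0*2180 = 860
p = 13; digits c_i = Σ_j d_{ij}·13^j, 0 ≤ d_{ij} < 13:
  c_1 = 521 = 1·13^0 + 1·13^1 + 3·13^2
  c_2 = 2180 = 9·13^0 + 11·13^1 + 12·13^2
  c_3 = 723 = 8·13^0 + 3·13^1 + 4·13^2
  c_4 = 176 = 7·13^0 + 0·13^1 + 1·13^2
  c_5 = 2083 = 3·13^0 + 4·13^1 + 12·13^2
  c_6 = 860 = 2·13^0 + 1·13^1 + 5·13^2
Factor λ_0 = (1, 9, 8, 7, 3, 2)
Factor λ_1 = (1, 11, 3, 0, 4, 1)
Factor λ_2 = (3, 12, 4, 1, 12, 5)

((1, 9, 8, 7, 3, 2), (1, 11, 3, 0, 4, 1), (3, 12, 4, 1, 12, 5))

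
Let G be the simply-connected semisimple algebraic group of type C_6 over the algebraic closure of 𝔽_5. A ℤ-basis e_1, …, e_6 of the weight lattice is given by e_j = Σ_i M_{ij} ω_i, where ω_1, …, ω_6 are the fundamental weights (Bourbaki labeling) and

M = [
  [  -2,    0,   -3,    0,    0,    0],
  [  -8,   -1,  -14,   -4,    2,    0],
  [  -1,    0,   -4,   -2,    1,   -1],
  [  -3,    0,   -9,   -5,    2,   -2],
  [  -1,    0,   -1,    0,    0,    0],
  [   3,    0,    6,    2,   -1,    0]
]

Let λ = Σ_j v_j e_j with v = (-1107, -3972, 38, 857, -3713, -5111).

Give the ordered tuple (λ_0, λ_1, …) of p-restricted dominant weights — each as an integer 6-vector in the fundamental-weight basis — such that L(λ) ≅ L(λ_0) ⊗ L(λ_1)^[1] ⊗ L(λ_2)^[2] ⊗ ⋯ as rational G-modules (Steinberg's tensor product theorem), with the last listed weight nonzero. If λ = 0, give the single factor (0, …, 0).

ω-coordinates c = M·v, v = (-1107, -3972, 38, 857, -3713, -5111):
  c_1 = (-2)·(-1107) + (0)·(-3972) + (-3)·(38) + 0·857 + (0)·(-3713) + (0)·(-5111) = 2100
  c_2 = (-8)·(-1107) + (-1)·(-3972) + (-14)·(38) + (-4)·(857) + (2)·(-3713) + (0)·(-5111) = 1442
  c_3 = (-1)·(-1107) + (0)·(-3972) + (-4)·(38) + (-2)·(857) + (1)·(-3713) + (-1)·(-5111) = 639
  c_4 = (-3)·(-1107) + (0)·(-3972) + (-9)·(38) + (-5)·(857) + (2)·(-3713) + (-2)·(-5111) = 1490
  c_5 = (-1)·(-1107) + (0)·(-3972) + (-1)·(38) + 0·857 + (0)·(-3713) + (0)·(-5111) = 1069
  c_6 = (3)·(-1107) + (0)·(-3972) + 6·38 + 2·857 + (-1)·(-3713) + (0)·(-5111) = 2334
Expand coordinatewise in base 5:
  c_1 = 2100 = 0·5^0 + 0·5^1 + 4·5^2 + 1·5^3 + 3·5^4
  c_2 = 1442 = 2·5^0 + 3·5^1 + 2·5^2 + 1·5^3 + 2·5^4
  c_3 = 639 = 4·5^0 + 2·5^1 + 0·5^2 + 0·5^3 + 1·5^4
  c_4 = 1490 = 0·5^0 + 3·5^1 + 4·5^2 + 1·5^3 + 2·5^4
  c_5 = 1069 = 4·5^0 + 3·5^1 + 2·5^2 + 3·5^3 + 1·5^4
  c_6 = 2334 = 4·5^0 + 1·5^1 + 3·5^2 + 3·5^3 + 3·5^4
Factor λ_0 = (0, 2, 4, 0, 4, 4)
Factor λ_1 = (0, 3, 2, 3, 3, 1)
Factor λ_2 = (4, 2, 0, 4, 2, 3)
Factor λ_3 = (1, 1, 0, 1, 3, 3)
Factor λ_4 = (3, 2, 1, 2, 1, 3)

((0, 2, 4, 0, 4, 4), (0, 3, 2, 3, 3, 1), (4, 2, 0, 4, 2, 3), (1, 1, 0, 1, 3, 3), (3, 2, 1, 2, 1, 3))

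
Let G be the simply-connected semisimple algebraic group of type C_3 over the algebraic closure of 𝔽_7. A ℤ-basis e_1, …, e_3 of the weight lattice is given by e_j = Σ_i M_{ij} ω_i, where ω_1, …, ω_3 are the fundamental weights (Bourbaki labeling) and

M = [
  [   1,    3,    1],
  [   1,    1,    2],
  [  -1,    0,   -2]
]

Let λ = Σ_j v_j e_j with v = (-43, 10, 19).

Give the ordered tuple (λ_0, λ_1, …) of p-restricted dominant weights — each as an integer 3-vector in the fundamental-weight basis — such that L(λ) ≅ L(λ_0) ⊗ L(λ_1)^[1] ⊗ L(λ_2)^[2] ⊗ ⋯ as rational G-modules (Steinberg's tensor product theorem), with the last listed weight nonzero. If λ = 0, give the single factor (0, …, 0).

((6, 5, 5),)

ω-coordinates c = M·v, v = (-43, 10, 19):
  c_1 = 1*-43 + 3*10 + 1*19 = 6
  c_2 = 1*-43 + 1*10 + 2*19 = 5
  c_3 = -1*-43 + 0*10 + -2*19 = 5
Writing each c_i in base p = 7:
  c_1 = 6 = 6·7^0
  c_2 = 5 = 5·7^0
  c_3 = 5 = 5·7^0
p-restricted factor λ_0 = (6, 5, 5)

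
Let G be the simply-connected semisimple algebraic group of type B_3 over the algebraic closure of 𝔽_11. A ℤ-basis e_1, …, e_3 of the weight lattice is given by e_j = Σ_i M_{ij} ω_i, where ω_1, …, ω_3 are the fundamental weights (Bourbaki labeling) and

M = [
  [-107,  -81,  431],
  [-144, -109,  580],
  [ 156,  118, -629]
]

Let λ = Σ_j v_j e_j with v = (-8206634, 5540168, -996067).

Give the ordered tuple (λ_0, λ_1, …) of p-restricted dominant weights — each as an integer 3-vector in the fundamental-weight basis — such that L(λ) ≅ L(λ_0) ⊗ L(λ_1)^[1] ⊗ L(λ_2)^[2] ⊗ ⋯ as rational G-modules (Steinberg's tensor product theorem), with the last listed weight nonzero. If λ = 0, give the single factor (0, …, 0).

In the fundamental-weight basis, λ has coordinates c = M·v (v = (-8206634, 5540168, -996067)):
  c_1 = (-107)·(-8206634) + (-81)·(5540168) + (431)·(-996067) = 51353
  c_2 = (-144)·(-8206634) + (-109)·(5540168) + (580)·(-996067) = 158124
  c_3 = (156)·(-8206634) + 118·5540168 + (-629)·(-996067) = 31063
Base-11 expansion of each c_i:
  c_1 = 51353 = 5·11^0 + 4·11^1 + 6·11^2 + 5·11^3 + 3·11^4
  c_2 = 158124 = 10·11^0 + 8·11^1 + 8·11^2 + 8·11^3 + 10·11^4
  c_3 = 31063 = 10·11^0 + 7·11^1 + 3·11^2 + 1·11^3 + 2·11^4
p-restricted factor λ_0 = (5, 10, 10)
p-restricted factor λ_1 = (4, 8, 7)
p-restricted factor λ_2 = (6, 8, 3)
p-restricted factor λ_3 = (5, 8, 1)
p-restricted factor λ_4 = (3, 10, 2)

((5, 10, 10), (4, 8, 7), (6, 8, 3), (5, 8, 1), (3, 10, 2))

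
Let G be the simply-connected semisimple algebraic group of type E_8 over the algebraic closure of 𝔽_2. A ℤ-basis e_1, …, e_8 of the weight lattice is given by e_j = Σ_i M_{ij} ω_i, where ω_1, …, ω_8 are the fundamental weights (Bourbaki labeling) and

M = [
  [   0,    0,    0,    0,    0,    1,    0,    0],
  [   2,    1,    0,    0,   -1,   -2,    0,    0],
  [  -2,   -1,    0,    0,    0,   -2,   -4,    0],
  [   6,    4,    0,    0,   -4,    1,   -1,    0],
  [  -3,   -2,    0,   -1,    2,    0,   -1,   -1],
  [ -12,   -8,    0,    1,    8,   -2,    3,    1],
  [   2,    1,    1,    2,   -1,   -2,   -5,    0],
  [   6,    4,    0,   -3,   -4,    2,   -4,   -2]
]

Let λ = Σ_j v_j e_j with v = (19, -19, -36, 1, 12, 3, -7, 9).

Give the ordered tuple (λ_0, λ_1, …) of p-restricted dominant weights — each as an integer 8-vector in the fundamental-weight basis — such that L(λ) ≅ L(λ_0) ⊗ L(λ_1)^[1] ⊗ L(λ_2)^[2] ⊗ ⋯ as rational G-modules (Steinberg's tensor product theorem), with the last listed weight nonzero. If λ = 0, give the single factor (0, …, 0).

Converting to the ω-basis (c_i = row i of M dotted with v = (19, -19, -36, 1, 12, 3, -7, 9)):
  c_1 = 0·19 + (0)·(-19) + (0)·(-36) + 0·1 + 0·12 + 1·3 + (0)·(-7) + 0·9 = 3
  c_2 = 2·19 + (1)·(-19) + (0)·(-36) + 0·1 + (-1)·(12) + (-2)·(3) + (0)·(-7) + 0·9 = 1
  c_3 = (-2)·(19) + (-1)·(-19) + (0)·(-36) + 0·1 + 0·12 + (-2)·(3) + (-4)·(-7) + 0·9 = 3
  c_4 = 6·19 + (4)·(-19) + (0)·(-36) + 0·1 + (-4)·(12) + 1·3 + (-1)·(-7) + 0·9 = 0
  c_5 = (-3)·(19) + (-2)·(-19) + (0)·(-36) + (-1)·(1) + 2·12 + 0·3 + (-1)·(-7) + (-1)·(9) = 2
  c_6 = (-12)·(19) + (-8)·(-19) + (0)·(-36) + 1·1 + 8·12 + (-2)·(3) + (3)·(-7) + 1·9 = 3
  c_7 = 2·19 + (1)·(-19) + (1)·(-36) + 2·1 + (-1)·(12) + (-2)·(3) + (-5)·(-7) + 0·9 = 2
  c_8 = 6·19 + (4)·(-19) + (0)·(-36) + (-3)·(1) + (-4)·(12) + 2·3 + (-4)·(-7) + (-2)·(9) = 3
Expand coordinatewise in base 2:
  c_1 = 3 = 1·2^0 + 1·2^1
  c_2 = 1 = 1·2^0
  c_3 = 3 = 1·2^0 + 1·2^1
  c_4 = 0
  c_5 = 2 = 0·2^0 + 1·2^1
  c_6 = 3 = 1·2^0 + 1·2^1
  c_7 = 2 = 0·2^0 + 1·2^1
  c_8 = 3 = 1·2^0 + 1·2^1
Factor λ_0 = (1, 1, 1, 0, 0, 1, 0, 1)
Factor λ_1 = (1, 0, 1, 0, 1, 1, 1, 1)

((1, 1, 1, 0, 0, 1, 0, 1), (1, 0, 1, 0, 1, 1, 1, 1))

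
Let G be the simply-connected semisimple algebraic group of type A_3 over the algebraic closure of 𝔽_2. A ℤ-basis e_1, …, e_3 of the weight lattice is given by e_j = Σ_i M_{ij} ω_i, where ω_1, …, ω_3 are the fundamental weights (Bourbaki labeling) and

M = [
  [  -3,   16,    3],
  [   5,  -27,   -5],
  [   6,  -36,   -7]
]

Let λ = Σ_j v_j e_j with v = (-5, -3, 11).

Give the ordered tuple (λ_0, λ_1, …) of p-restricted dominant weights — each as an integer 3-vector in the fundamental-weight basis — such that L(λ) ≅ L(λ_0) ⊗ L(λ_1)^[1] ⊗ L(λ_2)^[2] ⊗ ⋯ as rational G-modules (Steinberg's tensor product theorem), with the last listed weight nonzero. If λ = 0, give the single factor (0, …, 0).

((0, 1, 1),)

Compute c_i = Σ_j M_{ij} v_j with v = (-5, -3, 11):
  c_1 = (-3)·(-5) + (16)·(-3) + 3·11 = 0
  c_2 = (5)·(-5) + (-27)·(-3) + (-5)·(11) = 1
  c_3 = (6)·(-5) + (-36)·(-3) + (-7)·(11) = 1
p = 2; digits c_i = Σ_j d_{ij}·2^j, 0 ≤ d_{ij} < 2:
  c_1 = 0
  c_2 = 1 = 1·2^0
  c_3 = 1 = 1·2^0
p-restricted factor λ_0 = (0, 1, 1)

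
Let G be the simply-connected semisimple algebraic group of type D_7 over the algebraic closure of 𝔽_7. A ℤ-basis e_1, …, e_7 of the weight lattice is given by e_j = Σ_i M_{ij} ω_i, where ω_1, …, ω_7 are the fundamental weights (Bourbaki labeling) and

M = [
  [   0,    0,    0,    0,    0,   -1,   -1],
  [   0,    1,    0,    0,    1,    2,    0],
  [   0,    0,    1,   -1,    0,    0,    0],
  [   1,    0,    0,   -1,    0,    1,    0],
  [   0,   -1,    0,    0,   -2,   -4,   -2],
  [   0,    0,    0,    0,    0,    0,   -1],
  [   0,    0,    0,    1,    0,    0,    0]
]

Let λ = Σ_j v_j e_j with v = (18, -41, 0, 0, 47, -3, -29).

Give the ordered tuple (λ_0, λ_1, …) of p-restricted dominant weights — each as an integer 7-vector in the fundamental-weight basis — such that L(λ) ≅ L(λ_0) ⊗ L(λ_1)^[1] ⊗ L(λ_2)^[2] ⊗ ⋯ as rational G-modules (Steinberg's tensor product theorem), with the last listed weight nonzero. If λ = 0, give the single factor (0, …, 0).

((4, 0, 0, 1, 3, 1, 0), (4, 0, 0, 2, 2, 4, 0))

ω-coordinates c = M·v, v = (18, -41, 0, 0, 47, -3, -29):
  c_1 = (0)·(18) + (0)·(-41) + (0)·(0) + (0)·(0) + (0)·(47) + (-1)·(-3) + (-1)·(-29) = 32
  c_2 = (0)·(18) + (1)·(-41) + (0)·(0) + (0)·(0) + (1)·(47) + (2)·(-3) + (0)·(-29) = 0
  c_3 = (0)·(18) + (0)·(-41) + (1)·(0) + (-1)·(0) + (0)·(47) + (0)·(-3) + (0)·(-29) = 0
  c_4 = (1)·(18) + (0)·(-41) + (0)·(0) + (-1)·(0) + (0)·(47) + (1)·(-3) + (0)·(-29) = 15
  c_5 = (0)·(18) + (-1)·(-41) + (0)·(0) + (0)·(0) + (-2)·(47) + (-4)·(-3) + (-2)·(-29) = 17
  c_6 = (0)·(18) + (0)·(-41) + (0)·(0) + (0)·(0) + (0)·(47) + (0)·(-3) + (-1)·(-29) = 29
  c_7 = (0)·(18) + (0)·(-41) + (0)·(0) + (1)·(0) + (0)·(47) + (0)·(-3) + (0)·(-29) = 0
Expand coordinatewise in base 7:
  c_1 = 32 = 4·7^0 + 4·7^1
  c_2 = 0
  c_3 = 0
  c_4 = 15 = 1·7^0 + 2·7^1
  c_5 = 17 = 3·7^0 + 2·7^1
  c_6 = 29 = 1·7^0 + 4·7^1
  c_7 = 0
p-restricted factor λ_0 = (4, 0, 0, 1, 3, 1, 0)
p-restricted factor λ_1 = (4, 0, 0, 2, 2, 4, 0)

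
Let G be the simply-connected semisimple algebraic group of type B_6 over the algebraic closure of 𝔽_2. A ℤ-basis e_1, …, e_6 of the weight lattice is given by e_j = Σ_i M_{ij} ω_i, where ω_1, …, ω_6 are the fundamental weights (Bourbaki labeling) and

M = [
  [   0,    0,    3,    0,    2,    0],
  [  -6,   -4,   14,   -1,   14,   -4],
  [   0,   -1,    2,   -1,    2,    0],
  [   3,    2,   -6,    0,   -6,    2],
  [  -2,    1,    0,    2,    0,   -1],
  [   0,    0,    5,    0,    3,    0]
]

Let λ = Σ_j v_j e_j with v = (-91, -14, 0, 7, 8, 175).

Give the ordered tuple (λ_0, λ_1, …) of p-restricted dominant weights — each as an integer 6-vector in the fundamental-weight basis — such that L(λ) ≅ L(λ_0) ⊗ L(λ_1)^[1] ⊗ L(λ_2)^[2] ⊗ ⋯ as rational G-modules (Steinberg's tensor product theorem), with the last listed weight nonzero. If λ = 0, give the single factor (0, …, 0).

((0, 1, 1, 1, 1, 0), (0, 1, 1, 0, 1, 0), (0, 1, 1, 0, 1, 0), (0, 0, 0, 0, 0, 1), (1, 0, 1, 0, 0, 1))

ω-coordinates c = M·v, v = (-91, -14, 0, 7, 8, 175):
  c_1 = 0*-91 + 0*-14 + 3*0 + 0*7 + 2*8 + 0*175 = 16
  c_2 = -6*-91 + -4*-14 + 14*0 + -1*7 + 14*8 + -4*175 = 7
  c_3 = 0*-91 + -1*-14 + 2*0 + -1*7 + 2*8 + 0*175 = 23
  c_4 = 3*-91 + 2*-14 + -6*0 + 0*7 + -6*8 + 2*175 = 1
  c_5 = -2*-91 + 1*-14 + 0*0 + 2*7 + 0*8 + -1*175 = 7
  c_6 = 0*-91 + 0*-14 + 5*0 + 0*7 + 3*8 + 0*175 = 24
Expand coordinatewise in base 2:
  c_1 = 16 = 0·2^0 + 0·2^1 + 0·2^2 + 0·2^3 + 1·2^4
  c_2 = 7 = 1·2^0 + 1·2^1 + 1·2^2
  c_3 = 23 = 1·2^0 + 1·2^1 + 1·2^2 + 0·2^3 + 1·2^4
  c_4 = 1 = 1·2^0
  c_5 = 7 = 1·2^0 + 1·2^1 + 1·2^2
  c_6 = 24 = 0·2^0 + 0·2^1 + 0·2^2 + 1·2^3 + 1·2^4
λ_0 = (0, 1, 1, 1, 1, 0)
λ_1 = (0, 1, 1, 0, 1, 0)
λ_2 = (0, 1, 1, 0, 1, 0)
λ_3 = (0, 0, 0, 0, 0, 1)
λ_4 = (1, 0, 1, 0, 0, 1)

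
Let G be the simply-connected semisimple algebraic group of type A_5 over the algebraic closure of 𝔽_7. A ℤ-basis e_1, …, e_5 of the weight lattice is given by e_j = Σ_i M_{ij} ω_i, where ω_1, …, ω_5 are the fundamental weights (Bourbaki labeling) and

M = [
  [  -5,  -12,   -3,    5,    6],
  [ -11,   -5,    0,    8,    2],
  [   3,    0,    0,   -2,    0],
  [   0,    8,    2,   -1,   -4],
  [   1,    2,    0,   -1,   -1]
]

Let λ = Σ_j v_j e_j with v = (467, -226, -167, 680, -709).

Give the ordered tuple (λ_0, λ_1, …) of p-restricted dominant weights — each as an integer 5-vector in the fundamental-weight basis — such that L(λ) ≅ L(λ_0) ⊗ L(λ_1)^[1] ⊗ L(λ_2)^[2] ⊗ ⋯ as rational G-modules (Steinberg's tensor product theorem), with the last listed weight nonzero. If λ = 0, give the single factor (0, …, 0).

In the fundamental-weight basis, λ has coordinates c = M·v (v = (467, -226, -167, 680, -709)):
  c_1 = -5*467 + -12*-226 + -3*-167 + 5*680 + 6*-709 = 24
  c_2 = -11*467 + -5*-226 + 0*-167 + 8*680 + 2*-709 = 15
  c_3 = 3*467 + 0*-226 + 0*-167 + -2*680 + 0*-709 = 41
  c_4 = 0*467 + 8*-226 + 2*-167 + -1*680 + -4*-709 = 14
  c_5 = 1*467 + 2*-226 + 0*-167 + -1*680 + -1*-709 = 44
Base-7 expansion of each c_i:
  c_1 = 24 = 3·7^0 + 3·7^1
  c_2 = 15 = 1·7^0 + 2·7^1
  c_3 = 41 = 6·7^0 + 5·7^1
  c_4 = 14 = 0·7^0 + 2·7^1
  c_5 = 44 = 2·7^0 + 6·7^1
p-restricted factor λ_0 = (3, 1, 6, 0, 2)
p-restricted factor λ_1 = (3, 2, 5, 2, 6)

((3, 1, 6, 0, 2), (3, 2, 5, 2, 6))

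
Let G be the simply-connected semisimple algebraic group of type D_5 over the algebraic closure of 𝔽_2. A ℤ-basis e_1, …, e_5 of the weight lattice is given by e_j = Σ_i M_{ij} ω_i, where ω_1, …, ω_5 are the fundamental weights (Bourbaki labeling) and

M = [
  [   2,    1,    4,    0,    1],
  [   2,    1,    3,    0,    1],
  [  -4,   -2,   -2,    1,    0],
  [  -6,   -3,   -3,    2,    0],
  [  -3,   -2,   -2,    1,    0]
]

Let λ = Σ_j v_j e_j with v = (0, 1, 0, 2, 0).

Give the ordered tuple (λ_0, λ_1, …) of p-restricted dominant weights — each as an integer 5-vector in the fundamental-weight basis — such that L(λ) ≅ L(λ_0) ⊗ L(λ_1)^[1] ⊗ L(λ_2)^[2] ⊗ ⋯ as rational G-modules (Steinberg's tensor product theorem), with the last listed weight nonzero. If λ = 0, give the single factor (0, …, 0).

((1, 1, 0, 1, 0),)

Compute c_i = Σ_j M_{ij} v_j with v = (0, 1, 0, 2, 0):
  c_1 = 2*0 + 1*1 + 4*0 + 0*2 + 1*0 = 1
  c_2 = 2*0 + 1*1 + 3*0 + 0*2 + 1*0 = 1
  c_3 = -4*0 + -2*1 + -2*0 + 1*2 + 0*0 = 0
  c_4 = -6*0 + -3*1 + -3*0 + 2*2 + 0*0 = 1
  c_5 = -3*0 + -2*1 + -2*0 + 1*2 + 0*0 = 0
Expand coordinatewise in base 2:
  c_1 = 1 = 1·2^0
  c_2 = 1 = 1·2^0
  c_3 = 0
  c_4 = 1 = 1·2^0
  c_5 = 0
Factor λ_0 = (1, 1, 0, 1, 0)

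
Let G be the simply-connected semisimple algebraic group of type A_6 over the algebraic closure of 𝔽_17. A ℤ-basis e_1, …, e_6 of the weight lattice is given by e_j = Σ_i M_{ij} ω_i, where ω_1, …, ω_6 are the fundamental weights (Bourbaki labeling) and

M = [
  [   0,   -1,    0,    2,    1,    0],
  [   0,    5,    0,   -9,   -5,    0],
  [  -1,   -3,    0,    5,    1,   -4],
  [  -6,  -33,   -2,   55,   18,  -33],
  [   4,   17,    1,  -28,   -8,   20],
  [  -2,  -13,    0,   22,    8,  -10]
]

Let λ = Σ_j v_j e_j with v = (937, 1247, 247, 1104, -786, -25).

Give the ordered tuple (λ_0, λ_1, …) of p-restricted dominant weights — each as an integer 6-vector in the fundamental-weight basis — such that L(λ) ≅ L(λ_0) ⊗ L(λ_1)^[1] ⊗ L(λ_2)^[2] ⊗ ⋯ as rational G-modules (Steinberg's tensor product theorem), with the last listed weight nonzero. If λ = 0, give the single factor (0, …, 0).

((5, 8, 3, 11, 2, 12), (10, 13, 9, 7, 4, 9))

Compute c_i = Σ_j M_{ij} v_j with v = (937, 1247, 247, 1104, -786, -25):
  c_1 = 0*937 + -1*1247 + 0*247 + 2*1104 + 1*-786 + 0*-25 = 175
  c_2 = 0*937 + 5*1247 + 0*247 + -9*1104 + -5*-786 + 0*-25 = 229
  c_3 = -1*937 + -3*1247 + 0*247 + 5*1104 + 1*-786 + -4*-25 = 156
  c_4 = -6*937 + -33*1247 + -2*247 + 55*1104 + 18*-786 + -33*-25 = 130
  c_5 = 4*937 + 17*1247 + 1*247 + -28*1104 + -8*-786 + 20*-25 = 70
  c_6 = -2*937 + -13*1247 + 0*247 + 22*1104 + 8*-786 + -10*-25 = 165
Writing each c_i in base p = 17:
  c_1 = 175 = 5·17^0 + 10·17^1
  c_2 = 229 = 8·17^0 + 13·17^1
  c_3 = 156 = 3·17^0 + 9·17^1
  c_4 = 130 = 11·17^0 + 7·17^1
  c_5 = 70 = 2·17^0 + 4·17^1
  c_6 = 165 = 12·17^0 + 9·17^1
p-restricted factor λ_0 = (5, 8, 3, 11, 2, 12)
p-restricted factor λ_1 = (10, 13, 9, 7, 4, 9)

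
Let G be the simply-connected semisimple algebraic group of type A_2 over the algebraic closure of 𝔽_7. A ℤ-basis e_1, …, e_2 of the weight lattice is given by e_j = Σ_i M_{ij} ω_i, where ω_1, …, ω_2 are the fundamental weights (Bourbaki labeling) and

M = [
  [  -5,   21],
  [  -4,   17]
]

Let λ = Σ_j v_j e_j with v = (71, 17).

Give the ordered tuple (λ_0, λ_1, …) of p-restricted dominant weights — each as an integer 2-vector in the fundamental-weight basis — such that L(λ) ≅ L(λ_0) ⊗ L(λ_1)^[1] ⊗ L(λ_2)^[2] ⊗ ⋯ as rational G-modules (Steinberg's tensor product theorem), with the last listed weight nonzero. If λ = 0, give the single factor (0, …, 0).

((2, 5),)

Converting to the ω-basis (c_i = row i of M dotted with v = (71, 17)):
  c_1 = -5*71 + 21*17 = 2
  c_2 = -4*71 + 17*17 = 5
p = 7; digits c_i = Σ_j d_{ij}·7^j, 0 ≤ d_{ij} < 7:
  c_1 = 2 = 2·7^0
  c_2 = 5 = 5·7^0
λ_0 = (2, 5)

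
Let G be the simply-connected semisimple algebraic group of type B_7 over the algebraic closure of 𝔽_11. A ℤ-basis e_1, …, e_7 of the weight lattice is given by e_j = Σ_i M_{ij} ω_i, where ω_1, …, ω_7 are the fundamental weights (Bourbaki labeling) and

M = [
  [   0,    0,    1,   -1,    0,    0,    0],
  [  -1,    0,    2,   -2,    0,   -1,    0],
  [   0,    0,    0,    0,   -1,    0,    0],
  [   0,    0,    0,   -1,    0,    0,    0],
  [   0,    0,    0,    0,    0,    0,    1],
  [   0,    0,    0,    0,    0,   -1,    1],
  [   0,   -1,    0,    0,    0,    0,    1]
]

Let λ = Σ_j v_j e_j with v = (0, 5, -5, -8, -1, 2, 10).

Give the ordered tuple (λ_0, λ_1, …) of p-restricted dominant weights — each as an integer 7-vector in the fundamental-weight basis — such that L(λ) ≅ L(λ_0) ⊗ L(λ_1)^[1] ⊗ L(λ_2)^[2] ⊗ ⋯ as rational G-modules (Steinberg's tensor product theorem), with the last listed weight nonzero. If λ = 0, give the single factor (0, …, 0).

ω-coordinates c = M·v, v = (0, 5, -5, -8, -1, 2, 10):
  c_1 = 0·0 + 0·5 + (1)·(-5) + (-1)·(-8) + (0)·(-1) + 0·2 + 0·10 = 3
  c_2 = (-1)·(0) + 0·5 + (2)·(-5) + (-2)·(-8) + (0)·(-1) + (-1)·(2) + 0·10 = 4
  c_3 = 0·0 + 0·5 + (0)·(-5) + (0)·(-8) + (-1)·(-1) + 0·2 + 0·10 = 1
  c_4 = 0·0 + 0·5 + (0)·(-5) + (-1)·(-8) + (0)·(-1) + 0·2 + 0·10 = 8
  c_5 = 0·0 + 0·5 + (0)·(-5) + (0)·(-8) + (0)·(-1) + 0·2 + 1·10 = 10
  c_6 = 0·0 + 0·5 + (0)·(-5) + (0)·(-8) + (0)·(-1) + (-1)·(2) + 1·10 = 8
  c_7 = 0·0 + (-1)·(5) + (0)·(-5) + (0)·(-8) + (0)·(-1) + 0·2 + 1·10 = 5
Base-11 expansion of each c_i:
  c_1 = 3 = 3·11^0
  c_2 = 4 = 4·11^0
  c_3 = 1 = 1·11^0
  c_4 = 8 = 8·11^0
  c_5 = 10 = 10·11^0
  c_6 = 8 = 8·11^0
  c_7 = 5 = 5·11^0
λ_0 = (3, 4, 1, 8, 10, 8, 5)

((3, 4, 1, 8, 10, 8, 5),)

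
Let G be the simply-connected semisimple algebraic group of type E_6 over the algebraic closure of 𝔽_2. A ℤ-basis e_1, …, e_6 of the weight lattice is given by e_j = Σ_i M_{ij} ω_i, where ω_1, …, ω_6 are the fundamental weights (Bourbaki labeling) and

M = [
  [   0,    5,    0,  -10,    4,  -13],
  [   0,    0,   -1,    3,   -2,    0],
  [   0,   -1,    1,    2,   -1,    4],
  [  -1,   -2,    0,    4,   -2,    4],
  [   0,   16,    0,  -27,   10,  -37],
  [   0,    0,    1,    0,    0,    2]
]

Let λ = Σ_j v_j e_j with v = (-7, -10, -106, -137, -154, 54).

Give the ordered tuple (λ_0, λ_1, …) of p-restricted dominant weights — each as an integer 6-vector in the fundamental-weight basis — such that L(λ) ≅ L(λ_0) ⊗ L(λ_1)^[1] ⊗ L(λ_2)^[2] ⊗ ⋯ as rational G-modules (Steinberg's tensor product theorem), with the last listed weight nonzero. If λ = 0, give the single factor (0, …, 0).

Compute c_i = Σ_j M_{ij} v_j with v = (-7, -10, -106, -137, -154, 54):
  c_1 = (0)·(-7) + (5)·(-10) + (0)·(-106) + (-10)·(-137) + (4)·(-154) + (-13)·(54) = 2
  c_2 = (0)·(-7) + (0)·(-10) + (-1)·(-106) + (3)·(-137) + (-2)·(-154) + (0)·(54) = 3
  c_3 = (0)·(-7) + (-1)·(-10) + (1)·(-106) + (2)·(-137) + (-1)·(-154) + (4)·(54) = 0
  c_4 = (-1)·(-7) + (-2)·(-10) + (0)·(-106) + (4)·(-137) + (-2)·(-154) + (4)·(54) = 3
  c_5 = (0)·(-7) + (16)·(-10) + (0)·(-106) + (-27)·(-137) + (10)·(-154) + (-37)·(54) = 1
  c_6 = (0)·(-7) + (0)·(-10) + (1)·(-106) + (0)·(-137) + (0)·(-154) + (2)·(54) = 2
Writing each c_i in base p = 2:
  c_1 = 2 = 0·2^0 + 1·2^1
  c_2 = 3 = 1·2^0 + 1·2^1
  c_3 = 0
  c_4 = 3 = 1·2^0 + 1·2^1
  c_5 = 1 = 1·2^0
  c_6 = 2 = 0·2^0 + 1·2^1
λ_0 = (0, 1, 0, 1, 1, 0)
λ_1 = (1, 1, 0, 1, 0, 1)

((0, 1, 0, 1, 1, 0), (1, 1, 0, 1, 0, 1))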